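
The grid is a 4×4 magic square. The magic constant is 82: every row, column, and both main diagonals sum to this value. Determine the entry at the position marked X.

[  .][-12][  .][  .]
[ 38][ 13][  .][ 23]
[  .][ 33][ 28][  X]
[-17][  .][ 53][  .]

Row 2 needs 82; the known cells sum to 74, so (2,3) = 8.
Column 2 must total 82; the given cells sum to 34, so (4,2) = 48.
The remaining cell in column 3 is (1,3) = 82 − 89 = -7.
From anti-diagonal, 82 − (8 + 33 + (-17)) gives (1,4) = 58.
Row 1 needs 82; the known cells sum to 39, so (1,1) = 43.
From row 4, 82 − (-17 + 48 + 53) gives (4,4) = -2.
Using column 1: 43 + 38 + (-17) + ? → (3,1) = 82 − 64 = 18.
Column 4 needs 82; the known cells sum to 79, so (3,4) = 3.

3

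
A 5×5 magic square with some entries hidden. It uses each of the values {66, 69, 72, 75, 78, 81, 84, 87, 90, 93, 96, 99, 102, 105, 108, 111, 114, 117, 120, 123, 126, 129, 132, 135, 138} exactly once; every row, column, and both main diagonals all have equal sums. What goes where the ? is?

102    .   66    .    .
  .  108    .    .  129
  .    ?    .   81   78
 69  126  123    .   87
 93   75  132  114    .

The 25 entries sum to 2550, so each line sums to 2550/5 = 510.
Row 4: 69 + 126 + 123 + 87 + ? = 510, so (4,4) = 105.
The remaining cell in row 5 is (5,5) = 510 − 414 = 96.
Column 5: 129 + 78 + 87 + 96 + ? = 510, so (1,5) = 120.
The remaining cell in main diagonal is (3,3) = 510 − 411 = 99.
Anti-diagonal needs 510; the known cells sum to 438, so (2,4) = 72.
Column 3 needs 510; the known cells sum to 420, so (2,3) = 90.
From column 4, 510 − (72 + 81 + 105 + 114) gives (1,4) = 138.
From row 1, 510 − (102 + 66 + 138 + 120) gives (1,2) = 84.
Row 2 must total 510; the given cells sum to 399, so (2,1) = 111.
Column 1 needs 510; the known cells sum to 375, so (3,1) = 135.
Using column 2: 84 + 108 + 126 + 75 + ? → (3,2) = 510 − 393 = 117.

117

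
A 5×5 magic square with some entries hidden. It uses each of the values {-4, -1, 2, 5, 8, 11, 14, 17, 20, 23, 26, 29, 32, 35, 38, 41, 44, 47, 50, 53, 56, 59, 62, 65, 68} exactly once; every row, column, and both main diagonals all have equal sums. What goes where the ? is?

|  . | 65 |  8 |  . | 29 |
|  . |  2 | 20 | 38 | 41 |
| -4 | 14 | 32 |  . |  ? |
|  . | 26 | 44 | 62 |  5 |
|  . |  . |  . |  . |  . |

The 25 entries sum to 800, so each line sums to 800/5 = 160.
Using row 2: 2 + 20 + 38 + 41 + ? → (2,1) = 160 − 101 = 59.
Row 4 must total 160; the given cells sum to 137, so (4,1) = 23.
Column 2 needs 160; the known cells sum to 107, so (5,2) = 53.
Column 3: 8 + 20 + 32 + 44 + ? = 160, so (5,3) = 56.
From anti-diagonal, 160 − (29 + 38 + 32 + 26) gives (5,1) = 35.
Column 1 needs 160; the known cells sum to 113, so (1,1) = 47.
Main diagonal needs 160; the known cells sum to 143, so (5,5) = 17.
Row 1 must total 160; the given cells sum to 149, so (1,4) = 11.
Using row 5: 35 + 53 + 56 + 17 + ? → (5,4) = 160 − 161 = -1.
Using column 4: 11 + 38 + 62 + (-1) + ? → (3,4) = 160 − 110 = 50.
From column 5, 160 − (29 + 41 + 5 + 17) gives (3,5) = 68.

68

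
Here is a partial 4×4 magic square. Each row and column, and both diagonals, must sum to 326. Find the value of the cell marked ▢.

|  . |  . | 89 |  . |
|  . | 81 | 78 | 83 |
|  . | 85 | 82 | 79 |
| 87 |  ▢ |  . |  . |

Row 2: 81 + 78 + 83 + ? = 326, so (2,1) = 84.
Row 3: 85 + 82 + 79 + ? = 326, so (3,1) = 80.
Column 1 must total 326; the given cells sum to 251, so (1,1) = 75.
Column 3: 89 + 78 + 82 + ? = 326, so (4,3) = 77.
Using main diagonal: 75 + 81 + 82 + ? → (4,4) = 326 − 238 = 88.
The remaining cell in anti-diagonal is (1,4) = 326 − 250 = 76.
Using row 1: 75 + 89 + 76 + ? → (1,2) = 326 − 240 = 86.
Row 4: 87 + 77 + 88 + ? = 326, so (4,2) = 74.

74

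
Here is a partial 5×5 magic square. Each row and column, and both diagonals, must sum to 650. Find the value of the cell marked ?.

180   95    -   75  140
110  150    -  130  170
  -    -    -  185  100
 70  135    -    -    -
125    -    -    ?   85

145

Row 1: 180 + 95 + 75 + 140 + ? = 650, so (1,3) = 160.
Using row 2: 110 + 150 + 130 + 170 + ? → (2,3) = 650 − 560 = 90.
Using column 1: 180 + 110 + 70 + 125 + ? → (3,1) = 650 − 485 = 165.
Column 5 needs 650; the known cells sum to 495, so (4,5) = 155.
Anti-diagonal: 140 + 130 + 135 + 125 + ? = 650, so (3,3) = 120.
Row 3: 165 + 120 + 185 + 100 + ? = 650, so (3,2) = 80.
Using column 2: 95 + 150 + 80 + 135 + ? → (5,2) = 650 − 460 = 190.
Main diagonal: 180 + 150 + 120 + 85 + ? = 650, so (4,4) = 115.
The remaining cell in row 4 is (4,3) = 650 − 475 = 175.
Column 3: 160 + 90 + 120 + 175 + ? = 650, so (5,3) = 105.
Using column 4: 75 + 130 + 185 + 115 + ? → (5,4) = 650 − 505 = 145.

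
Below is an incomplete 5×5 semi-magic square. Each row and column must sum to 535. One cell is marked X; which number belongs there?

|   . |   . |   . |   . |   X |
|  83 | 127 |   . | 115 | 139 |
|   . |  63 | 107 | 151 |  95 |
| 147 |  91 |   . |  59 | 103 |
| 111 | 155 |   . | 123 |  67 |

131

Row 2: 83 + 127 + 115 + 139 + ? = 535, so (2,3) = 71.
Using row 3: 63 + 107 + 151 + 95 + ? → (3,1) = 535 − 416 = 119.
The remaining cell in row 4 is (4,3) = 535 − 400 = 135.
From row 5, 535 − (111 + 155 + 123 + 67) gives (5,3) = 79.
Using column 1: 83 + 119 + 147 + 111 + ? → (1,1) = 535 − 460 = 75.
Column 2 needs 535; the known cells sum to 436, so (1,2) = 99.
Column 3 must total 535; the given cells sum to 392, so (1,3) = 143.
From column 4, 535 − (115 + 151 + 59 + 123) gives (1,4) = 87.
Column 5 must total 535; the given cells sum to 404, so (1,5) = 131.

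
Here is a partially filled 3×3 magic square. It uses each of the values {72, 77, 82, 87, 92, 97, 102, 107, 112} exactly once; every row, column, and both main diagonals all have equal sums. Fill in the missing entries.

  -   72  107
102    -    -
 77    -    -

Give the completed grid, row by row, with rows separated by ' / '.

The 9 entries sum to 828, so each line sums to 828/3 = 276.
The remaining cell in row 1 is (1,1) = 276 − 179 = 97.
Anti-diagonal: 107 + 77 + ? = 276, so (2,2) = 92.
Row 2 needs 276; the known cells sum to 194, so (2,3) = 82.
From column 2, 276 − (72 + 92) gives (3,2) = 112.
Column 3 needs 276; the known cells sum to 189, so (3,3) = 87.

97 72 107 / 102 92 82 / 77 112 87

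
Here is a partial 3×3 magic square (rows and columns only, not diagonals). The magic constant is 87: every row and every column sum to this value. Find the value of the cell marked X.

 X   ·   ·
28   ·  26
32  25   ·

Row 2 must total 87; the given cells sum to 54, so (2,2) = 33.
Row 3 needs 87; the known cells sum to 57, so (3,3) = 30.
From column 1, 87 − (28 + 32) gives (1,1) = 27.

27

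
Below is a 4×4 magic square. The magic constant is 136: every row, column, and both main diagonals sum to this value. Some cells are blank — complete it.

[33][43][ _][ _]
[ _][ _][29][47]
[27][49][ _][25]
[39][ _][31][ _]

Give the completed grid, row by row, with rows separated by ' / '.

Row 3: 27 + 49 + 25 + ? = 136, so (3,3) = 35.
Column 1: 33 + 27 + 39 + ? = 136, so (2,1) = 37.
Column 3 needs 136; the known cells sum to 95, so (1,3) = 41.
From anti-diagonal, 136 − (29 + 49 + 39) gives (1,4) = 19.
From row 2, 136 − (37 + 29 + 47) gives (2,2) = 23.
Column 2 needs 136; the known cells sum to 115, so (4,2) = 21.
The remaining cell in column 4 is (4,4) = 136 − 91 = 45.

33 43 41 19 / 37 23 29 47 / 27 49 35 25 / 39 21 31 45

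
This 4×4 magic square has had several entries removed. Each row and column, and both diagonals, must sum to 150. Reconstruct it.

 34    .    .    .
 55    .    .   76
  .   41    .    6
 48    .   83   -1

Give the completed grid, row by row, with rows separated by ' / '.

Row 4 needs 150; the known cells sum to 130, so (4,2) = 20.
Column 1 needs 150; the known cells sum to 137, so (3,1) = 13.
From column 4, 150 − (76 + 6 + (-1)) gives (1,4) = 69.
Anti-diagonal must total 150; the given cells sum to 158, so (2,3) = -8.
The remaining cell in row 2 is (2,2) = 150 − 123 = 27.
Row 3 must total 150; the given cells sum to 60, so (3,3) = 90.
Column 2 must total 150; the given cells sum to 88, so (1,2) = 62.
Using column 3: -8 + 90 + 83 + ? → (1,3) = 150 − 165 = -15.

34 62 -15 69 / 55 27 -8 76 / 13 41 90 6 / 48 20 83 -1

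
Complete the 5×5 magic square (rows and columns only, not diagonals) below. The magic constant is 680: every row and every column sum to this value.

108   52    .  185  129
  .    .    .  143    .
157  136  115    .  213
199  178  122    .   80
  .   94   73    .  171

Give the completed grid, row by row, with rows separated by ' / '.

Row 1 must total 680; the given cells sum to 474, so (1,3) = 206.
Row 3: 157 + 136 + 115 + 213 + ? = 680, so (3,4) = 59.
Using row 4: 199 + 178 + 122 + 80 + ? → (4,4) = 680 − 579 = 101.
The remaining cell in column 2 is (2,2) = 680 − 460 = 220.
From column 3, 680 − (206 + 115 + 122 + 73) gives (2,3) = 164.
Column 4 must total 680; the given cells sum to 488, so (5,4) = 192.
Column 5 must total 680; the given cells sum to 593, so (2,5) = 87.
Row 2: 220 + 164 + 143 + 87 + ? = 680, so (2,1) = 66.
The remaining cell in row 5 is (5,1) = 680 − 530 = 150.

108 52 206 185 129 / 66 220 164 143 87 / 157 136 115 59 213 / 199 178 122 101 80 / 150 94 73 192 171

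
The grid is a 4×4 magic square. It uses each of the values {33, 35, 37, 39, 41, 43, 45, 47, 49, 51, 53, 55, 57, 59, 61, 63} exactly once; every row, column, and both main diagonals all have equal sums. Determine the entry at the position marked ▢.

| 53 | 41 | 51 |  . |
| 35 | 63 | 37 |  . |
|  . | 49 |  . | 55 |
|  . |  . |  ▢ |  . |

The 16 entries sum to 768, so each line sums to 768/4 = 192.
From row 1, 192 − (53 + 41 + 51) gives (1,4) = 47.
Using row 2: 35 + 63 + 37 + ? → (2,4) = 192 − 135 = 57.
From column 2, 192 − (41 + 63 + 49) gives (4,2) = 39.
Column 4 needs 192; the known cells sum to 159, so (4,4) = 33.
Main diagonal needs 192; the known cells sum to 149, so (3,3) = 43.
Anti-diagonal: 47 + 37 + 49 + ? = 192, so (4,1) = 59.
Row 3 must total 192; the given cells sum to 147, so (3,1) = 45.
Using row 4: 59 + 39 + 33 + ? → (4,3) = 192 − 131 = 61.

61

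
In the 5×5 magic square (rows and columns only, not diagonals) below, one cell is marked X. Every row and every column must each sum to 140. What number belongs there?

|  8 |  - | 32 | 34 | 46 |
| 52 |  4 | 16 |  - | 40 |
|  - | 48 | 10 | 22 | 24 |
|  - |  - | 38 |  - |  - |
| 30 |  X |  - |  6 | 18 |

42

The remaining cell in row 1 is (1,2) = 140 − 120 = 20.
From row 2, 140 − (52 + 4 + 16 + 40) gives (2,4) = 28.
Using row 3: 48 + 10 + 22 + 24 + ? → (3,1) = 140 − 104 = 36.
Using column 1: 8 + 52 + 36 + 30 + ? → (4,1) = 140 − 126 = 14.
Column 3 needs 140; the known cells sum to 96, so (5,3) = 44.
Column 4 needs 140; the known cells sum to 90, so (4,4) = 50.
Using column 5: 46 + 40 + 24 + 18 + ? → (4,5) = 140 − 128 = 12.
Row 4 must total 140; the given cells sum to 114, so (4,2) = 26.
From row 5, 140 − (30 + 44 + 6 + 18) gives (5,2) = 42.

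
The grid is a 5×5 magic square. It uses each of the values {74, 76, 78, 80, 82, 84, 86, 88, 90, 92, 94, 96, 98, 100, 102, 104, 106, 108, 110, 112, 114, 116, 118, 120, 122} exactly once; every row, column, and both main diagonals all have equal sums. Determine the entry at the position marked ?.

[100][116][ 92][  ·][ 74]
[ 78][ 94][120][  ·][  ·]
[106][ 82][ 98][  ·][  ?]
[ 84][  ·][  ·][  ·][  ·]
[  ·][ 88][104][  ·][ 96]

90

The 25 entries sum to 2450, so each line sums to 2450/5 = 490.
Row 1: 100 + 116 + 92 + 74 + ? = 490, so (1,4) = 108.
The remaining cell in column 1 is (5,1) = 490 − 368 = 122.
The remaining cell in column 2 is (4,2) = 490 − 380 = 110.
Column 3 must total 490; the given cells sum to 414, so (4,3) = 76.
Main diagonal needs 490; the known cells sum to 388, so (4,4) = 102.
From anti-diagonal, 490 − (74 + 98 + 110 + 122) gives (2,4) = 86.
The remaining cell in row 2 is (2,5) = 490 − 378 = 112.
Row 4 must total 490; the given cells sum to 372, so (4,5) = 118.
Row 5 needs 490; the known cells sum to 410, so (5,4) = 80.
Column 4 must total 490; the given cells sum to 376, so (3,4) = 114.
Column 5 needs 490; the known cells sum to 400, so (3,5) = 90.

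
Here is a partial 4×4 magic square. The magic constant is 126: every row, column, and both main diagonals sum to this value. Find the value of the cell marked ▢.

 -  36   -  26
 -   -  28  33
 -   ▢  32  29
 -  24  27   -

35

Column 3 must total 126; the given cells sum to 87, so (1,3) = 39.
The remaining cell in column 4 is (4,4) = 126 − 88 = 38.
The remaining cell in row 1 is (1,1) = 126 − 101 = 25.
From row 4, 126 − (24 + 27 + 38) gives (4,1) = 37.
Main diagonal needs 126; the known cells sum to 95, so (2,2) = 31.
Using anti-diagonal: 26 + 28 + 37 + ? → (3,2) = 126 − 91 = 35.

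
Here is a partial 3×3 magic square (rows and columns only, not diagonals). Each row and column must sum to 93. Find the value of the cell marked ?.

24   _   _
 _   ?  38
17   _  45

Row 3 must total 93; the given cells sum to 62, so (3,2) = 31.
Column 1: 24 + 17 + ? = 93, so (2,1) = 52.
Column 3 must total 93; the given cells sum to 83, so (1,3) = 10.
Using row 1: 24 + 10 + ? → (1,2) = 93 − 34 = 59.
Row 2: 52 + 38 + ? = 93, so (2,2) = 3.

3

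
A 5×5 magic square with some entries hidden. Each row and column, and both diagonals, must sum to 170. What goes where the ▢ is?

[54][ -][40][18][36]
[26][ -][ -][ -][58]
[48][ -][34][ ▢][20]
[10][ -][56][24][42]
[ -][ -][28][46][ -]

52

The remaining cell in row 1 is (1,2) = 170 − 148 = 22.
From row 4, 170 − (10 + 56 + 24 + 42) gives (4,2) = 38.
Column 1 needs 170; the known cells sum to 138, so (5,1) = 32.
Column 3 must total 170; the given cells sum to 158, so (2,3) = 12.
Column 5 needs 170; the known cells sum to 156, so (5,5) = 14.
Using main diagonal: 54 + 34 + 24 + 14 + ? → (2,2) = 170 − 126 = 44.
From anti-diagonal, 170 − (36 + 34 + 38 + 32) gives (2,4) = 30.
Using row 5: 32 + 28 + 46 + 14 + ? → (5,2) = 170 − 120 = 50.
The remaining cell in column 2 is (3,2) = 170 − 154 = 16.
Using column 4: 18 + 30 + 24 + 46 + ? → (3,4) = 170 − 118 = 52.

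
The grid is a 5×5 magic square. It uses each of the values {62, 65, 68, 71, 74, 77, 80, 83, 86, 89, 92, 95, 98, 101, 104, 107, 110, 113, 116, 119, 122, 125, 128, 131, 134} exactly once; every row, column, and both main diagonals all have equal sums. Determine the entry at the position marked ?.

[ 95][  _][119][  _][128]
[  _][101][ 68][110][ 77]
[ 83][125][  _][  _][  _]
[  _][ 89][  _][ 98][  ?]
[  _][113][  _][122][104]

The 25 entries sum to 2450, so each line sums to 2450/5 = 490.
Row 2 needs 490; the known cells sum to 356, so (2,1) = 134.
Column 2: 101 + 125 + 89 + 113 + ? = 490, so (1,2) = 62.
Main diagonal: 95 + 101 + 98 + 104 + ? = 490, so (3,3) = 92.
From anti-diagonal, 490 − (128 + 110 + 92 + 89) gives (5,1) = 71.
Using row 1: 95 + 62 + 119 + 128 + ? → (1,4) = 490 − 404 = 86.
The remaining cell in row 5 is (5,3) = 490 − 410 = 80.
Using column 1: 95 + 134 + 83 + 71 + ? → (4,1) = 490 − 383 = 107.
Column 3 needs 490; the known cells sum to 359, so (4,3) = 131.
The remaining cell in column 4 is (3,4) = 490 − 416 = 74.
Row 3: 83 + 125 + 92 + 74 + ? = 490, so (3,5) = 116.
From row 4, 490 − (107 + 89 + 131 + 98) gives (4,5) = 65.

65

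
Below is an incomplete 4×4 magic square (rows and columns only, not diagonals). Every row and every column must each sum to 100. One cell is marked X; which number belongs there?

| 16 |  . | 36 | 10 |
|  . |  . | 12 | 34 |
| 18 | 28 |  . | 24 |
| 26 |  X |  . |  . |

Row 1: 16 + 36 + 10 + ? = 100, so (1,2) = 38.
Row 3 needs 100; the known cells sum to 70, so (3,3) = 30.
Column 1: 16 + 18 + 26 + ? = 100, so (2,1) = 40.
Column 3 needs 100; the known cells sum to 78, so (4,3) = 22.
Column 4: 10 + 34 + 24 + ? = 100, so (4,4) = 32.
Using row 2: 40 + 12 + 34 + ? → (2,2) = 100 − 86 = 14.
The remaining cell in row 4 is (4,2) = 100 − 80 = 20.

20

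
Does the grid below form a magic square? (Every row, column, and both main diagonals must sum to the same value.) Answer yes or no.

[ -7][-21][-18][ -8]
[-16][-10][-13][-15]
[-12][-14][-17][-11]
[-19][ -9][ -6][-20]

Row 1: -7 + (-21) + (-18) + (-8) = -54.
Row 2: -16 + (-10) + (-13) + (-15) = -54.
Row 3: -12 + (-14) + (-17) + (-11) = -54.
Row 4: -19 + (-9) + (-6) + (-20) = -54.
Column 1: -7 + (-16) + (-12) + (-19) = -54.
Column 2: -21 + (-10) + (-14) + (-9) = -54.
Column 3: -18 + (-13) + (-17) + (-6) = -54.
Column 4: -8 + (-15) + (-11) + (-20) = -54.
Main diagonal: -7 + (-10) + (-17) + (-20) = -54.
Anti-diagonal: -8 + (-13) + (-14) + (-19) = -54.
All lines sum to -54.

Yes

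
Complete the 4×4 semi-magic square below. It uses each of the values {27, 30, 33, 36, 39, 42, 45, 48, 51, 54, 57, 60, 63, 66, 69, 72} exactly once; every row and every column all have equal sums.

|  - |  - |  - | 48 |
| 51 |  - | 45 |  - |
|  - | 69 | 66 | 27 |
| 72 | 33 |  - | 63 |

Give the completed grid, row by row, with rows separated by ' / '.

39 54 57 48 / 51 42 45 60 / 36 69 66 27 / 72 33 30 63

The 16 entries sum to 792, so each line sums to 792/4 = 198.
Row 3: 69 + 66 + 27 + ? = 198, so (3,1) = 36.
Row 4 must total 198; the given cells sum to 168, so (4,3) = 30.
The remaining cell in column 1 is (1,1) = 198 − 159 = 39.
Column 3: 45 + 66 + 30 + ? = 198, so (1,3) = 57.
Column 4 needs 198; the known cells sum to 138, so (2,4) = 60.
Row 1 must total 198; the given cells sum to 144, so (1,2) = 54.
Row 2 needs 198; the known cells sum to 156, so (2,2) = 42.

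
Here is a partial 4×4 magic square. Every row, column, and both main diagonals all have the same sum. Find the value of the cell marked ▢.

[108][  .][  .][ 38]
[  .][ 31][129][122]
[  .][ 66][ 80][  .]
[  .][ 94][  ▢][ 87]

52

Main diagonal is complete and sums to 306; that is the magic constant.
Row 2 must total 306; the given cells sum to 282, so (2,1) = 24.
The remaining cell in column 2 is (1,2) = 306 − 191 = 115.
Using column 4: 38 + 122 + 87 + ? → (3,4) = 306 − 247 = 59.
Anti-diagonal: 38 + 129 + 66 + ? = 306, so (4,1) = 73.
Using row 1: 108 + 115 + 38 + ? → (1,3) = 306 − 261 = 45.
Row 3: 66 + 80 + 59 + ? = 306, so (3,1) = 101.
Row 4: 73 + 94 + 87 + ? = 306, so (4,3) = 52.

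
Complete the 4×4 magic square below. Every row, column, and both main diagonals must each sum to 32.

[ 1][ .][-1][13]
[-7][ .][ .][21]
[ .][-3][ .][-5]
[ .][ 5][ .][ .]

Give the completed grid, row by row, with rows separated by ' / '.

1 19 -1 13 / -7 11 7 21 / 23 -3 17 -5 / 15 5 9 3

Row 1 must total 32; the given cells sum to 13, so (1,2) = 19.
Column 2: 19 + (-3) + 5 + ? = 32, so (2,2) = 11.
From column 4, 32 − (13 + 21 + (-5)) gives (4,4) = 3.
Main diagonal needs 32; the known cells sum to 15, so (3,3) = 17.
Row 2 needs 32; the known cells sum to 25, so (2,3) = 7.
Using row 3: -3 + 17 + (-5) + ? → (3,1) = 32 − 9 = 23.
The remaining cell in column 1 is (4,1) = 32 − 17 = 15.
Using column 3: -1 + 7 + 17 + ? → (4,3) = 32 − 23 = 9.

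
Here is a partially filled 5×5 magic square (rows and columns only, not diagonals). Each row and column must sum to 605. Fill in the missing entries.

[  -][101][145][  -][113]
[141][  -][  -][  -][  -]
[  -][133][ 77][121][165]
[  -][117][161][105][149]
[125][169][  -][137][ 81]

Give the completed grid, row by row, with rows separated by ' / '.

157 101 145 89 113 / 141 85 129 153 97 / 109 133 77 121 165 / 73 117 161 105 149 / 125 169 93 137 81

Row 3 needs 605; the known cells sum to 496, so (3,1) = 109.
Row 4 needs 605; the known cells sum to 532, so (4,1) = 73.
Row 5 needs 605; the known cells sum to 512, so (5,3) = 93.
Column 1 needs 605; the known cells sum to 448, so (1,1) = 157.
Column 2 needs 605; the known cells sum to 520, so (2,2) = 85.
From column 3, 605 − (145 + 77 + 161 + 93) gives (2,3) = 129.
Column 5: 113 + 165 + 149 + 81 + ? = 605, so (2,5) = 97.
From row 1, 605 − (157 + 101 + 145 + 113) gives (1,4) = 89.
Using row 2: 141 + 85 + 129 + 97 + ? → (2,4) = 605 − 452 = 153.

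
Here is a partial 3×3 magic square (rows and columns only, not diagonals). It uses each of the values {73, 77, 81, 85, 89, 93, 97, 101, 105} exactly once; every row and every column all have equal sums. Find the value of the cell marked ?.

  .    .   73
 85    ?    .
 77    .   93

81

The 9 entries sum to 801, so each line sums to 801/3 = 267.
Row 3 needs 267; the known cells sum to 170, so (3,2) = 97.
The remaining cell in column 1 is (1,1) = 267 − 162 = 105.
Column 3 must total 267; the given cells sum to 166, so (2,3) = 101.
Using row 1: 105 + 73 + ? → (1,2) = 267 − 178 = 89.
Row 2 needs 267; the known cells sum to 186, so (2,2) = 81.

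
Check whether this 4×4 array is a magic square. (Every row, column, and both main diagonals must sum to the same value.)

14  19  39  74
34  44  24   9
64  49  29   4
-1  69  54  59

Row 1: 14 + 19 + 39 + 74 = 146.
Row 2: 34 + 44 + 24 + 9 = 111.
Row 3: 64 + 49 + 29 + 4 = 146.
Row 4: -1 + 69 + 54 + 59 = 181.
Column 1: 14 + 34 + 64 + (-1) = 111.
Column 2: 19 + 44 + 49 + 69 = 181.
Column 3: 39 + 24 + 29 + 54 = 146.
Column 4: 74 + 9 + 4 + 59 = 146.
Main diagonal: 14 + 44 + 29 + 59 = 146.
Anti-diagonal: 74 + 24 + 49 + (-1) = 146.

No — column 2 sums to 181 but column 1 sums to 111.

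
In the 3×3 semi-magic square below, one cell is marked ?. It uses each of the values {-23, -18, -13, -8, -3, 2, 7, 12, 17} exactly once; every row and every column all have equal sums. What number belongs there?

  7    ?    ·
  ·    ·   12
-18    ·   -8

-3

The 9 entries sum to -27, so each line sums to -27/3 = -9.
Row 3 needs -9; the known cells sum to -26, so (3,2) = 17.
Column 1 needs -9; the known cells sum to -11, so (2,1) = 2.
From column 3, -9 − (12 + (-8)) gives (1,3) = -13.
Using row 1: 7 + (-13) + ? → (1,2) = -9 − (-6) = -3.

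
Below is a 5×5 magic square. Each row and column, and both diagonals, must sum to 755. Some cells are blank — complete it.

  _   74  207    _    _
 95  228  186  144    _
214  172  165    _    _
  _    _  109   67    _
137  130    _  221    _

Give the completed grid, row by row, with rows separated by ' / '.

116 74 207 200 158 / 95 228 186 144 102 / 214 172 165 123 81 / 193 151 109 67 235 / 137 130 88 221 179

Row 2 needs 755; the known cells sum to 653, so (2,5) = 102.
From column 2, 755 − (74 + 228 + 172 + 130) gives (4,2) = 151.
Using column 3: 207 + 186 + 165 + 109 + ? → (5,3) = 755 − 667 = 88.
From anti-diagonal, 755 − (144 + 165 + 151 + 137) gives (1,5) = 158.
Row 5 must total 755; the given cells sum to 576, so (5,5) = 179.
Using main diagonal: 228 + 165 + 67 + 179 + ? → (1,1) = 755 − 639 = 116.
The remaining cell in row 1 is (1,4) = 755 − 555 = 200.
Using column 1: 116 + 95 + 214 + 137 + ? → (4,1) = 755 − 562 = 193.
Column 4 must total 755; the given cells sum to 632, so (3,4) = 123.
From row 3, 755 − (214 + 172 + 165 + 123) gives (3,5) = 81.
From row 4, 755 − (193 + 151 + 109 + 67) gives (4,5) = 235.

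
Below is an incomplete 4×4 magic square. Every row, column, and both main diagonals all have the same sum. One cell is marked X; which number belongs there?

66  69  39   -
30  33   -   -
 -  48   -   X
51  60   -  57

Column 2 is complete and sums to 210; that is the magic constant.
Row 1 needs 210; the known cells sum to 174, so (1,4) = 36.
Row 4 must total 210; the given cells sum to 168, so (4,3) = 42.
Using column 1: 66 + 30 + 51 + ? → (3,1) = 210 − 147 = 63.
From main diagonal, 210 − (66 + 33 + 57) gives (3,3) = 54.
Anti-diagonal must total 210; the given cells sum to 135, so (2,3) = 75.
From row 2, 210 − (30 + 33 + 75) gives (2,4) = 72.
From row 3, 210 − (63 + 48 + 54) gives (3,4) = 45.

45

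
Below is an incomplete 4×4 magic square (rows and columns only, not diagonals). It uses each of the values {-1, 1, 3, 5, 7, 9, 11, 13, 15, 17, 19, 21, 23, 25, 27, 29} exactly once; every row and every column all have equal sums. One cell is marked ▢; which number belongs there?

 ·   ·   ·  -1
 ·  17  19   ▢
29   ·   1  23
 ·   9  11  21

13

The 16 entries sum to 224, so each line sums to 224/4 = 56.
The remaining cell in row 3 is (3,2) = 56 − 53 = 3.
Row 4 needs 56; the known cells sum to 41, so (4,1) = 15.
Using column 2: 17 + 3 + 9 + ? → (1,2) = 56 − 29 = 27.
The remaining cell in column 3 is (1,3) = 56 − 31 = 25.
The remaining cell in column 4 is (2,4) = 56 − 43 = 13.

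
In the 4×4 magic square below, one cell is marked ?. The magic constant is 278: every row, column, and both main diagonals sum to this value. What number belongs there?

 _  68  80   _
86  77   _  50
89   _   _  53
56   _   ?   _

The remaining cell in row 2 is (2,3) = 278 − 213 = 65.
Column 1 needs 278; the known cells sum to 231, so (1,1) = 47.
The remaining cell in row 1 is (1,4) = 278 − 195 = 83.
The remaining cell in column 4 is (4,4) = 278 − 186 = 92.
Main diagonal needs 278; the known cells sum to 216, so (3,3) = 62.
Anti-diagonal must total 278; the given cells sum to 204, so (3,2) = 74.
Using column 2: 68 + 77 + 74 + ? → (4,2) = 278 − 219 = 59.
Column 3: 80 + 65 + 62 + ? = 278, so (4,3) = 71.

71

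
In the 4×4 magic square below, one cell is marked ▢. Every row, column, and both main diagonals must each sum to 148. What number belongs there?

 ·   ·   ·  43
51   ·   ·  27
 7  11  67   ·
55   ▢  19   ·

The remaining cell in row 3 is (3,4) = 148 − 85 = 63.
Column 1: 51 + 7 + 55 + ? = 148, so (1,1) = 35.
Column 4 must total 148; the given cells sum to 133, so (4,4) = 15.
Main diagonal needs 148; the known cells sum to 117, so (2,2) = 31.
From anti-diagonal, 148 − (43 + 11 + 55) gives (2,3) = 39.
The remaining cell in row 4 is (4,2) = 148 − 89 = 59.

59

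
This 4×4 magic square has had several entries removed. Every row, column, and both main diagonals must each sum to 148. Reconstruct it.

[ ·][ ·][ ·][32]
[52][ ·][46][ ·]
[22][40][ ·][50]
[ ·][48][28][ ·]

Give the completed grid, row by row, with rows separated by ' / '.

44 34 38 32 / 52 26 46 24 / 22 40 36 50 / 30 48 28 42

Row 3 needs 148; the known cells sum to 112, so (3,3) = 36.
Using column 3: 46 + 36 + 28 + ? → (1,3) = 148 − 110 = 38.
Using anti-diagonal: 32 + 46 + 40 + ? → (4,1) = 148 − 118 = 30.
Row 4 needs 148; the known cells sum to 106, so (4,4) = 42.
Column 1: 52 + 22 + 30 + ? = 148, so (1,1) = 44.
From column 4, 148 − (32 + 50 + 42) gives (2,4) = 24.
Main diagonal: 44 + 36 + 42 + ? = 148, so (2,2) = 26.
Row 1: 44 + 38 + 32 + ? = 148, so (1,2) = 34.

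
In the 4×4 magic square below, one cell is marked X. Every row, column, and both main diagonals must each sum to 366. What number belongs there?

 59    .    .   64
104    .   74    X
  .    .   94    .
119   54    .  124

99

Using row 4: 119 + 54 + 124 + ? → (4,3) = 366 − 297 = 69.
Column 1 must total 366; the given cells sum to 282, so (3,1) = 84.
Column 3 needs 366; the known cells sum to 237, so (1,3) = 129.
The remaining cell in main diagonal is (2,2) = 366 − 277 = 89.
Anti-diagonal: 64 + 74 + 119 + ? = 366, so (3,2) = 109.
From row 1, 366 − (59 + 129 + 64) gives (1,2) = 114.
Row 2 must total 366; the given cells sum to 267, so (2,4) = 99.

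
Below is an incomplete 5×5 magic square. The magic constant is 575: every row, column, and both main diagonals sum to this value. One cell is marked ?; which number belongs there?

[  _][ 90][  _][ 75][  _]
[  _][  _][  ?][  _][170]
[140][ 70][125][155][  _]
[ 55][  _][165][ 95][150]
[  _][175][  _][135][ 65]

Row 3: 140 + 70 + 125 + 155 + ? = 575, so (3,5) = 85.
Row 4 needs 575; the known cells sum to 465, so (4,2) = 110.
Using column 2: 90 + 70 + 110 + 175 + ? → (2,2) = 575 − 445 = 130.
Column 4: 75 + 155 + 95 + 135 + ? = 575, so (2,4) = 115.
Using column 5: 170 + 85 + 150 + 65 + ? → (1,5) = 575 − 470 = 105.
Main diagonal: 130 + 125 + 95 + 65 + ? = 575, so (1,1) = 160.
Anti-diagonal must total 575; the given cells sum to 455, so (5,1) = 120.
Row 1 must total 575; the given cells sum to 430, so (1,3) = 145.
Row 5: 120 + 175 + 135 + 65 + ? = 575, so (5,3) = 80.
From column 1, 575 − (160 + 140 + 55 + 120) gives (2,1) = 100.
Column 3 needs 575; the known cells sum to 515, so (2,3) = 60.

60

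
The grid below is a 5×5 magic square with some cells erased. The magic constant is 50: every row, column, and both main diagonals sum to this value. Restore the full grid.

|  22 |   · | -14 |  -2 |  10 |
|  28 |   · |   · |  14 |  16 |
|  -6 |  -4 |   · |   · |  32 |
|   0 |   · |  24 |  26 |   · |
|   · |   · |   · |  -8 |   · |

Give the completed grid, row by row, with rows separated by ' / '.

22 34 -14 -2 10 / 28 -10 2 14 16 / -6 -4 8 20 32 / 0 12 24 26 -12 / 6 18 30 -8 4

Using row 1: 22 + (-14) + (-2) + 10 + ? → (1,2) = 50 − 16 = 34.
Using column 1: 22 + 28 + (-6) + 0 + ? → (5,1) = 50 − 44 = 6.
Column 4 needs 50; the known cells sum to 30, so (3,4) = 20.
From row 3, 50 − (-6 + (-4) + 20 + 32) gives (3,3) = 8.
Anti-diagonal needs 50; the known cells sum to 38, so (4,2) = 12.
Row 4: 0 + 12 + 24 + 26 + ? = 50, so (4,5) = -12.
From column 5, 50 − (10 + 16 + 32 + (-12)) gives (5,5) = 4.
Main diagonal needs 50; the known cells sum to 60, so (2,2) = -10.
Row 2 must total 50; the given cells sum to 48, so (2,3) = 2.
From column 2, 50 − (34 + (-10) + (-4) + 12) gives (5,2) = 18.
Using column 3: -14 + 2 + 8 + 24 + ? → (5,3) = 50 − 20 = 30.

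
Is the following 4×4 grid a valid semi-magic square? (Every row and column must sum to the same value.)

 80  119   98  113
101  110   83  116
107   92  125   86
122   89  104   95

Row 1: 80 + 119 + 98 + 113 = 410.
Row 2: 101 + 110 + 83 + 116 = 410.
Row 3: 107 + 92 + 125 + 86 = 410.
Row 4: 122 + 89 + 104 + 95 = 410.
Column 1: 80 + 101 + 107 + 122 = 410.
Column 2: 119 + 110 + 92 + 89 = 410.
Column 3: 98 + 83 + 125 + 104 = 410.
Column 4: 113 + 116 + 86 + 95 = 410.
All lines sum to 410.

Yes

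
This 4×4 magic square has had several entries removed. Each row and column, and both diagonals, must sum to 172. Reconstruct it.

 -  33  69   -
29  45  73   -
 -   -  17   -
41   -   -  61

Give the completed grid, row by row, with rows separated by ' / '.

From row 2, 172 − (29 + 45 + 73) gives (2,4) = 25.
Column 3: 69 + 73 + 17 + ? = 172, so (4,3) = 13.
Main diagonal needs 172; the known cells sum to 123, so (1,1) = 49.
The remaining cell in row 1 is (1,4) = 172 − 151 = 21.
From row 4, 172 − (41 + 13 + 61) gives (4,2) = 57.
Column 1: 49 + 29 + 41 + ? = 172, so (3,1) = 53.
Column 2 needs 172; the known cells sum to 135, so (3,2) = 37.
The remaining cell in column 4 is (3,4) = 172 − 107 = 65.

49 33 69 21 / 29 45 73 25 / 53 37 17 65 / 41 57 13 61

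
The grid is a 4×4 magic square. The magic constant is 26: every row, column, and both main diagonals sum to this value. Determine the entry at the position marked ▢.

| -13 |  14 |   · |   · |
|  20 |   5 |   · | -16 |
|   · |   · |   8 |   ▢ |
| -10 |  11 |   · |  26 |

-7

Row 2 must total 26; the given cells sum to 9, so (2,3) = 17.
From row 4, 26 − (-10 + 11 + 26) gives (4,3) = -1.
Column 1 must total 26; the given cells sum to -3, so (3,1) = 29.
Column 2 must total 26; the given cells sum to 30, so (3,2) = -4.
Column 3 needs 26; the known cells sum to 24, so (1,3) = 2.
From anti-diagonal, 26 − (17 + (-4) + (-10)) gives (1,4) = 23.
The remaining cell in row 3 is (3,4) = 26 − 33 = -7.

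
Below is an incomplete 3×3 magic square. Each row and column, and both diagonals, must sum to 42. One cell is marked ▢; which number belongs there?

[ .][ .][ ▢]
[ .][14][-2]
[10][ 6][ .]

Row 2 must total 42; the given cells sum to 12, so (2,1) = 30.
Row 3: 10 + 6 + ? = 42, so (3,3) = 26.
Using column 1: 30 + 10 + ? → (1,1) = 42 − 40 = 2.
From column 2, 42 − (14 + 6) gives (1,2) = 22.
Using column 3: -2 + 26 + ? → (1,3) = 42 − 24 = 18.

18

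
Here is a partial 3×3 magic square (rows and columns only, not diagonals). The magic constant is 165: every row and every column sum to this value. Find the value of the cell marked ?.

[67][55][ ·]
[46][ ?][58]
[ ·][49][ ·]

61

Row 1 must total 165; the given cells sum to 122, so (1,3) = 43.
From row 2, 165 − (46 + 58) gives (2,2) = 61.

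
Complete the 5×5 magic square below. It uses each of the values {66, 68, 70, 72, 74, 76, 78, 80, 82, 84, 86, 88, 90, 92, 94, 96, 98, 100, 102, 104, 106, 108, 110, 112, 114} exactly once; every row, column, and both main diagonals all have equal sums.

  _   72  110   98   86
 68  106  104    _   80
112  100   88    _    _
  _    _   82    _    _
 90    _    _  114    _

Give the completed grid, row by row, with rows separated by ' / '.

The 25 entries sum to 2250, so each line sums to 2250/5 = 450.
From row 1, 450 − (72 + 110 + 98 + 86) gives (1,1) = 84.
The remaining cell in row 2 is (2,4) = 450 − 358 = 92.
Column 1 must total 450; the given cells sum to 354, so (4,1) = 96.
From column 3, 450 − (110 + 104 + 88 + 82) gives (5,3) = 66.
Anti-diagonal: 86 + 92 + 88 + 90 + ? = 450, so (4,2) = 94.
From column 2, 450 − (72 + 106 + 100 + 94) gives (5,2) = 78.
Row 5 needs 450; the known cells sum to 348, so (5,5) = 102.
Using main diagonal: 84 + 106 + 88 + 102 + ? → (4,4) = 450 − 380 = 70.
The remaining cell in row 4 is (4,5) = 450 − 342 = 108.
Column 4: 98 + 92 + 70 + 114 + ? = 450, so (3,4) = 76.
Column 5 must total 450; the given cells sum to 376, so (3,5) = 74.

84 72 110 98 86 / 68 106 104 92 80 / 112 100 88 76 74 / 96 94 82 70 108 / 90 78 66 114 102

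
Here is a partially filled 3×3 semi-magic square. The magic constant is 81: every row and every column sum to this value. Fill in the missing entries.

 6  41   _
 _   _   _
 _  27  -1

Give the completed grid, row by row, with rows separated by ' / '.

Row 1 must total 81; the given cells sum to 47, so (1,3) = 34.
Using row 3: 27 + (-1) + ? → (3,1) = 81 − 26 = 55.
Column 1 needs 81; the known cells sum to 61, so (2,1) = 20.
Column 2 must total 81; the given cells sum to 68, so (2,2) = 13.
Column 3 must total 81; the given cells sum to 33, so (2,3) = 48.

6 41 34 / 20 13 48 / 55 27 -1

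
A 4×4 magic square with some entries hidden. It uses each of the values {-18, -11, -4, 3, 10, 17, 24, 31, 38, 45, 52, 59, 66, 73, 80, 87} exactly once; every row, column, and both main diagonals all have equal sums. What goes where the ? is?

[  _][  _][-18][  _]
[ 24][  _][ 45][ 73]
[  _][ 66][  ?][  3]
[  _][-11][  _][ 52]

31

The 16 entries sum to 552, so each line sums to 552/4 = 138.
From row 2, 138 − (24 + 45 + 73) gives (2,2) = -4.
The remaining cell in column 2 is (1,2) = 138 − 51 = 87.
From column 4, 138 − (73 + 3 + 52) gives (1,4) = 10.
Anti-diagonal must total 138; the given cells sum to 121, so (4,1) = 17.
Row 1 needs 138; the known cells sum to 79, so (1,1) = 59.
From row 4, 138 − (17 + (-11) + 52) gives (4,3) = 80.
The remaining cell in column 1 is (3,1) = 138 − 100 = 38.
Column 3 must total 138; the given cells sum to 107, so (3,3) = 31.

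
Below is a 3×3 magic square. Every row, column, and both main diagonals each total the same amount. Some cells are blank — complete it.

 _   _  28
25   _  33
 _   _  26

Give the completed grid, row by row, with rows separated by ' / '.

32 27 28 / 25 29 33 / 30 31 26

Column 3 is already complete: 28 + 33 + 26 = 87, so that is the magic constant.
Row 2 needs 87; the known cells sum to 58, so (2,2) = 29.
The remaining cell in main diagonal is (1,1) = 87 − 55 = 32.
From anti-diagonal, 87 − (28 + 29) gives (3,1) = 30.
Row 1: 32 + 28 + ? = 87, so (1,2) = 27.
The remaining cell in row 3 is (3,2) = 87 − 56 = 31.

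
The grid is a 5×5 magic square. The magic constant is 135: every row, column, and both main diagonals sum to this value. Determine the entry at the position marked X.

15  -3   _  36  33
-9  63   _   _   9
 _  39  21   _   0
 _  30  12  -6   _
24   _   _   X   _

60

Row 1 needs 135; the known cells sum to 81, so (1,3) = 54.
Column 2 must total 135; the given cells sum to 129, so (5,2) = 6.
Main diagonal: 15 + 63 + 21 + (-6) + ? = 135, so (5,5) = 42.
Anti-diagonal needs 135; the known cells sum to 108, so (2,4) = 27.
The remaining cell in row 2 is (2,3) = 135 − 90 = 45.
Column 3 must total 135; the given cells sum to 132, so (5,3) = 3.
Column 5: 33 + 9 + 0 + 42 + ? = 135, so (4,5) = 51.
Using row 4: 30 + 12 + (-6) + 51 + ? → (4,1) = 135 − 87 = 48.
Using row 5: 24 + 6 + 3 + 42 + ? → (5,4) = 135 − 75 = 60.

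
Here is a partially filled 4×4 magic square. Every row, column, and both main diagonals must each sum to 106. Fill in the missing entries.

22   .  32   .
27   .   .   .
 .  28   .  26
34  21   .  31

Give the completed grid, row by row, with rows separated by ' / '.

22 33 32 19 / 27 24 25 30 / 23 28 29 26 / 34 21 20 31

Row 4 needs 106; the known cells sum to 86, so (4,3) = 20.
From column 1, 106 − (22 + 27 + 34) gives (3,1) = 23.
Using row 3: 23 + 28 + 26 + ? → (3,3) = 106 − 77 = 29.
Using column 3: 32 + 29 + 20 + ? → (2,3) = 106 − 81 = 25.
Main diagonal: 22 + 29 + 31 + ? = 106, so (2,2) = 24.
The remaining cell in anti-diagonal is (1,4) = 106 − 87 = 19.
Row 1 must total 106; the given cells sum to 73, so (1,2) = 33.
Row 2: 27 + 24 + 25 + ? = 106, so (2,4) = 30.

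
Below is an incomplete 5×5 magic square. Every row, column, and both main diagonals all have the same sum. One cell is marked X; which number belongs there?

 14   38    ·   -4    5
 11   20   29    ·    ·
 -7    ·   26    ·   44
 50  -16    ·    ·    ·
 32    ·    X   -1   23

Column 1 is complete and sums to 100; that is the magic constant.
The remaining cell in row 1 is (1,3) = 100 − 53 = 47.
Main diagonal needs 100; the known cells sum to 83, so (4,4) = 17.
Anti-diagonal needs 100; the known cells sum to 47, so (2,4) = 53.
Row 2: 11 + 20 + 29 + 53 + ? = 100, so (2,5) = -13.
Column 4 needs 100; the known cells sum to 65, so (3,4) = 35.
From column 5, 100 − (5 + (-13) + 44 + 23) gives (4,5) = 41.
From row 3, 100 − (-7 + 26 + 35 + 44) gives (3,2) = 2.
Row 4 needs 100; the known cells sum to 92, so (4,3) = 8.
Using column 2: 38 + 20 + 2 + (-16) + ? → (5,2) = 100 − 44 = 56.
From column 3, 100 − (47 + 29 + 26 + 8) gives (5,3) = -10.

-10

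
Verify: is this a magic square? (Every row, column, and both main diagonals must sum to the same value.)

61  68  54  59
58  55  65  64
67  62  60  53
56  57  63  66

Yes

Row 1: 61 + 68 + 54 + 59 = 242.
Row 2: 58 + 55 + 65 + 64 = 242.
Row 3: 67 + 62 + 60 + 53 = 242.
Row 4: 56 + 57 + 63 + 66 = 242.
Column 1: 61 + 58 + 67 + 56 = 242.
Column 2: 68 + 55 + 62 + 57 = 242.
Column 3: 54 + 65 + 60 + 63 = 242.
Column 4: 59 + 64 + 53 + 66 = 242.
Main diagonal: 61 + 55 + 60 + 66 = 242.
Anti-diagonal: 59 + 65 + 62 + 56 = 242.
All lines sum to 242.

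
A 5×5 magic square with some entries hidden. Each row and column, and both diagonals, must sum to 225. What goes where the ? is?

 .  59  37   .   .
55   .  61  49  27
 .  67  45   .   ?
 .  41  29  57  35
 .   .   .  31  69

Row 2 must total 225; the given cells sum to 192, so (2,2) = 33.
Row 4 needs 225; the known cells sum to 162, so (4,1) = 63.
Column 2 must total 225; the given cells sum to 200, so (5,2) = 25.
The remaining cell in column 3 is (5,3) = 225 − 172 = 53.
From main diagonal, 225 − (33 + 45 + 57 + 69) gives (1,1) = 21.
From row 5, 225 − (25 + 53 + 31 + 69) gives (5,1) = 47.
Column 1: 21 + 55 + 63 + 47 + ? = 225, so (3,1) = 39.
Using anti-diagonal: 49 + 45 + 41 + 47 + ? → (1,5) = 225 − 182 = 43.
Row 1 must total 225; the given cells sum to 160, so (1,4) = 65.
From column 4, 225 − (65 + 49 + 57 + 31) gives (3,4) = 23.
The remaining cell in column 5 is (3,5) = 225 − 174 = 51.

51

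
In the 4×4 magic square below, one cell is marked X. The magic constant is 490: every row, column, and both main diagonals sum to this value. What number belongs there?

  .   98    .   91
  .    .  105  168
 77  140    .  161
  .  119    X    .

Row 3: 77 + 140 + 161 + ? = 490, so (3,3) = 112.
Column 2 must total 490; the given cells sum to 357, so (2,2) = 133.
Column 4 must total 490; the given cells sum to 420, so (4,4) = 70.
The remaining cell in main diagonal is (1,1) = 490 − 315 = 175.
The remaining cell in anti-diagonal is (4,1) = 490 − 336 = 154.
From row 1, 490 − (175 + 98 + 91) gives (1,3) = 126.
From row 2, 490 − (133 + 105 + 168) gives (2,1) = 84.
From row 4, 490 − (154 + 119 + 70) gives (4,3) = 147.

147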